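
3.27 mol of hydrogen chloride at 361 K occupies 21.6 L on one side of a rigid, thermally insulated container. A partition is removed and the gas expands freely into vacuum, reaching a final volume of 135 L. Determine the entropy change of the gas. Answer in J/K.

No heat is exchanged and no work is done, so the ideal-gas temperature stays constant.
Entropy is a state function; using a reversible isothermal path, ΔS_gas = nR ln(V₂/V₁) = 3.27 × 8.314 × ln(135/21.6) = 49.8 J/K.

ΔS_gas = 49.8 J/K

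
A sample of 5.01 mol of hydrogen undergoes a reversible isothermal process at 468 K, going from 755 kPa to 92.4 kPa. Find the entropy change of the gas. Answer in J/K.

For an isothermal ideal gas ΔS_gas = nR ln(P₁/P₂) = 5.01 × 8.314 × ln(755/92.4) = 87.5 J/K.

ΔS_gas = 87.5 J/K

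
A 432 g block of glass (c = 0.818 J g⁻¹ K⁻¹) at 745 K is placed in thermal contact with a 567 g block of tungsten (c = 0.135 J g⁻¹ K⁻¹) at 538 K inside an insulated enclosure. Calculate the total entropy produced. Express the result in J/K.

Energy balance: T_f = (m₁c₁T₁ + m₂c₂T₂)/(m₁c₁ + m₂c₂) = 708.14 K.
ΔS₁ = m₁c₁ ln(T_f/T₁) = 353.376 × ln(708.14/745) = -17.929 J/K.
ΔS₂ = m₂c₂ ln(T_f/T₂) = 76.545 × ln(708.14/538) = 21.034 J/K.
ΔS_total = -17.929 + 21.034 = 3.11 J/K.

ΔS_total = 3.11 J/K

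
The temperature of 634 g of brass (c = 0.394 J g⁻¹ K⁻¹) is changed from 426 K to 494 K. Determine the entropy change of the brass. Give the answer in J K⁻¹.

ΔS = 37 J/K

ΔS = ∫dQ_rev/T = m c ln(T₂/T₁) = 634 × 0.394 × ln(494/426) = 37 J/K.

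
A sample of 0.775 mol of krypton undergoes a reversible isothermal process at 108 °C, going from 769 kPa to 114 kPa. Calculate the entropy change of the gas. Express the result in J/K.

ΔS_gas = 12.3 J/K

For an isothermal ideal gas ΔS_gas = nR ln(P₁/P₂) = 0.775 × 8.314 × ln(769/114) = 12.3 J/K.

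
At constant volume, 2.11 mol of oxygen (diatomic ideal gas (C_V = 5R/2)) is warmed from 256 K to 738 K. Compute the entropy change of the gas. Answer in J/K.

At constant volume, ΔS = nC_V ln(T₂/T₁) with C_V = 5R/2 = 20.79 J mol⁻¹ K⁻¹.
ΔS = 2.11 × 20.79 × ln(738/256) = 46.4 J/K.

ΔS = 46.4 J/K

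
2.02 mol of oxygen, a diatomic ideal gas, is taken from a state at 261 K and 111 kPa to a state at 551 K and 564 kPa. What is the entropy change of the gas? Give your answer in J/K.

ΔS = 16.6 J/K

ΔS = nC_p ln(T₂/T₁) − nR ln(P₂/P₁), with C_p = 7R/2 = 29.1 J mol⁻¹ K⁻¹ for a diatomic ideal gas.
ΔS = 2.02 × [29.1 × ln(551/261) − 8.314 × ln(564/111)] = 16.6 J/K.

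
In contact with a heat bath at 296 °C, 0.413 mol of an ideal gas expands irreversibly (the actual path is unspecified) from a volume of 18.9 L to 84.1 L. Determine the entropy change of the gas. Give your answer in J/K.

ΔS_gas = 5.13 J/K

Entropy is a state function, so ΔS_gas depends only on the end states.
For an isothermal ideal gas ΔS_gas = nR ln(V₂/V₁) = 0.413 × 8.314 × ln(84.1/18.9) = 5.13 J/K.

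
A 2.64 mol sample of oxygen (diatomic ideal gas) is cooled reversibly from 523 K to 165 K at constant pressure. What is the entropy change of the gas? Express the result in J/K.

At constant pressure, ΔS = nC_p ln(T₂/T₁) with C_p = 7R/2 = 29.1 J mol⁻¹ K⁻¹.
ΔS = 2.64 × 29.1 × ln(165/523) = -88.6 J/K.

ΔS = -88.6 J/K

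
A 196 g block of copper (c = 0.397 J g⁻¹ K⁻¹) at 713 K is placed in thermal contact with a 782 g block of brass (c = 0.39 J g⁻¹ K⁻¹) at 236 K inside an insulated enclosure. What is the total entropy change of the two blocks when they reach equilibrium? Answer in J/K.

Energy balance: T_f = (m₁c₁T₁ + m₂c₂T₂)/(m₁c₁ + m₂c₂) = 332.96 K.
ΔS₁ = m₁c₁ ln(T_f/T₁) = 77.812 × ln(332.96/713) = -59.25 J/K.
ΔS₂ = m₂c₂ ln(T_f/T₂) = 304.98 × ln(332.96/236) = 104.97 J/K.
ΔS_total = -59.25 + 104.97 = 45.7 J/K.

ΔS_total = 45.7 J/K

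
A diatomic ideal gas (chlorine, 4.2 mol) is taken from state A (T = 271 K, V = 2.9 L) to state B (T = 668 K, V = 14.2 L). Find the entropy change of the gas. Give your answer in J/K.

Entropy is a state function: ΔS = nC_V ln(T₂/T₁) + nR ln(V₂/V₁), with C_V = 5R/2 = 20.79 J mol⁻¹ K⁻¹ for a diatomic ideal gas.
ΔS = 4.2 × [20.79 × ln(668/271) + 8.314 × ln(14.2/2.9)] = 134 J/K.

ΔS = 134 J/K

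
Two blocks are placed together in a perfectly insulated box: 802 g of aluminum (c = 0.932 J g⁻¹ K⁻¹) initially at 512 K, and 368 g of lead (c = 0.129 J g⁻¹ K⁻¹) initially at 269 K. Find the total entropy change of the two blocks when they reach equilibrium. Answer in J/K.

Energy balance: T_f = (m₁c₁T₁ + m₂c₂T₂)/(m₁c₁ + m₂c₂) = 497.49 K.
ΔS₁ = m₁c₁ ln(T_f/T₁) = 747.464 × ln(497.49/512) = -21.49 J/K.
ΔS₂ = m₂c₂ ln(T_f/T₂) = 47.472 × ln(497.49/269) = 29.19 J/K.
ΔS_total = -21.49 + 29.19 = 7.7 J/K.

ΔS_total = 7.7 J/K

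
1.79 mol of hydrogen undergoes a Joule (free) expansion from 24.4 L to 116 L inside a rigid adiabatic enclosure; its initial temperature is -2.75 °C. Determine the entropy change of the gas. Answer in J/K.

No heat is exchanged and no work is done, so the ideal-gas temperature stays constant.
Entropy is a state function; using a reversible isothermal path, ΔS_gas = nR ln(V₂/V₁) = 1.79 × 8.314 × ln(116/24.4) = 23.2 J/K.

ΔS_gas = 23.2 J/K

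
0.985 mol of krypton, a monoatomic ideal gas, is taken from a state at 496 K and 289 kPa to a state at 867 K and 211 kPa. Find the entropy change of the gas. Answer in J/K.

ΔS = nC_p ln(T₂/T₁) − nR ln(P₂/P₁), with C_p = 5R/2 = 20.79 J mol⁻¹ K⁻¹ for a monoatomic ideal gas.
ΔS = 0.985 × [20.79 × ln(867/496) − 8.314 × ln(211/289)] = 14 J/K.

ΔS = 14 J/K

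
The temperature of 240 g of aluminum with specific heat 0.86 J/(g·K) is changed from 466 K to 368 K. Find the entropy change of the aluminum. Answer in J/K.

ΔS = -48.7 J/K

ΔS = ∫dQ_rev/T = m c ln(T₂/T₁) = 240 × 0.86 × ln(368/466) = -48.7 J/K.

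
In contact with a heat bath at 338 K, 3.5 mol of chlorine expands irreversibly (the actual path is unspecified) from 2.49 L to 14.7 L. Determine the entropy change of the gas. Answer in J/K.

ΔS_gas = 51.7 J/K

Entropy is a state function, so ΔS_gas depends only on the end states.
For an isothermal ideal gas ΔS_gas = nR ln(V₂/V₁) = 3.5 × 8.314 × ln(14.7/2.49) = 51.7 J/K.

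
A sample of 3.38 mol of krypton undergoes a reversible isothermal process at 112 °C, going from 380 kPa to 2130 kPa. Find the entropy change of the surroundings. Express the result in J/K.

For an isothermal ideal gas ΔS_gas = nR ln(P₁/P₂) = 3.38 × 8.314 × ln(380/2130) = -48.4 J/K.
The process is reversible, so ΔS_surr = −ΔS_gas = 48.4 J/K and ΔS_universe = 0.

ΔS_surr = 48.4 J/K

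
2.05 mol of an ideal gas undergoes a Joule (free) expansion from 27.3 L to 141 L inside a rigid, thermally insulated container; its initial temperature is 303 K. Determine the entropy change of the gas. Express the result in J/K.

ΔS_gas = 28 J/K

No heat is exchanged and no work is done, so the ideal-gas temperature stays constant.
Entropy is a state function; using a reversible isothermal path, ΔS_gas = nR ln(V₂/V₁) = 2.05 × 8.314 × ln(141/27.3) = 28 J/K.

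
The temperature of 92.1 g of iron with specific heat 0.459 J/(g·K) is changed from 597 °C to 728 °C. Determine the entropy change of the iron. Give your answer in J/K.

In kelvin: T₁ = 870.15 K, T₂ = 1001.15 K. ΔS = ∫dQ_rev/T = m c ln(T₂/T₁) = 92.1 × 0.459 × ln(1001.15/870.15) = 5.93 J/K.

ΔS = 5.93 J/K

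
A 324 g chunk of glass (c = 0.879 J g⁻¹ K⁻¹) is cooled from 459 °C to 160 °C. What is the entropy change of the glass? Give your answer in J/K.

ΔS = -149 J/K

In kelvin: T₁ = 732.15 K, T₂ = 433.15 K. ΔS = ∫dQ_rev/T = m c ln(T₂/T₁) = 324 × 0.879 × ln(433.15/732.15) = -149 J/K.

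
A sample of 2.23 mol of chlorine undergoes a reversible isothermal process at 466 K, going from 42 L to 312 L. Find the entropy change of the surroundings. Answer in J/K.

ΔS_surr = -37.2 J/K

For an isothermal ideal gas ΔS_gas = nR ln(V₂/V₁) = 2.23 × 8.314 × ln(312/42) = 37.2 J/K.
The process is reversible, so ΔS_surr = −ΔS_gas = -37.2 J/K and ΔS_universe = 0.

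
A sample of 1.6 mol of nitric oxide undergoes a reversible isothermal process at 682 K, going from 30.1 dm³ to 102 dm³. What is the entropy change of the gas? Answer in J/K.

ΔS_gas = 16.2 J/K

For an isothermal ideal gas ΔS_gas = nR ln(V₂/V₁) = 1.6 × 8.314 × ln(102/30.1) = 16.2 J/K.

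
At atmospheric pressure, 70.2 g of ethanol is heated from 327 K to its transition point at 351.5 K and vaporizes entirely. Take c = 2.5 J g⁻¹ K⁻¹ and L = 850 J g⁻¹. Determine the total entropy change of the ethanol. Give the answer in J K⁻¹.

Warming step: ΔS₁ = m c ln(T_tr/T_i) = 70.2 × 2.5 × ln(351.5/327) = 12.68 J/K.
Phase change: ΔS₂ = +mL/T_tr = 70.2 × 850 / 351.5 = 169.8 J/K.
ΔS_total = (12.68) + (169.8) = 182 J/K.

ΔS = 182 J/K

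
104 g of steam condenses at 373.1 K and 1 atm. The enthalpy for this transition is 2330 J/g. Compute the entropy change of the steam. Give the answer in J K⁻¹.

ΔS = -649 J/K

Heat released by the substance: Q = −mL = −104 × 2330 = −242320 J.
At constant T, ΔS = Q_rev/T = −242320 / 373.1 = -649 J/K.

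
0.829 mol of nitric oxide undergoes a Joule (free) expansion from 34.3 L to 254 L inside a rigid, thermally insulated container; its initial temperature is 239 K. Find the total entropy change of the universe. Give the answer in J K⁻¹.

For an ideal gas in free expansion Q = 0 and W = 0, so T is unchanged.
Entropy is a state function; using a reversible isothermal path, ΔS_gas = nR ln(V₂/V₁) = 0.829 × 8.314 × ln(254/34.3) = 13.8 J/K.
The insulated surroundings exchange no heat, so ΔS_surr = 0 and ΔS_universe = ΔS_gas.

ΔS_universe = 13.8 J/K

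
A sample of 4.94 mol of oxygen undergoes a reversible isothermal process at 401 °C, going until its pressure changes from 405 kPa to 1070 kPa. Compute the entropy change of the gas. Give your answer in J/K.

For an isothermal ideal gas ΔS_gas = nR ln(P₁/P₂) = 4.94 × 8.314 × ln(405/1070) = -39.9 J/K.

ΔS_gas = -39.9 J/K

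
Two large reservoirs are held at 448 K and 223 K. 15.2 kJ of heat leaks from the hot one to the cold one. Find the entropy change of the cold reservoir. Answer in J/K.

ΔS_cold = 68.2 J/K

The cold reservoir gains heat Q, so ΔS_cold = +Q/T_C = 15200/223 = 68.2 J/K.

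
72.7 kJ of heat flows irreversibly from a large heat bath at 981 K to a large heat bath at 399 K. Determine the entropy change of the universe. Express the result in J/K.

ΔS_hot = −Q/T_H = −72700/981 = -74.11 J/K and ΔS_cold = +Q/T_C = 72700/399 = 182.2 J/K.
ΔS_total = -74.11 + 182.2 = 108 J/K, positive as the second law requires.

ΔS_total = 108 J/K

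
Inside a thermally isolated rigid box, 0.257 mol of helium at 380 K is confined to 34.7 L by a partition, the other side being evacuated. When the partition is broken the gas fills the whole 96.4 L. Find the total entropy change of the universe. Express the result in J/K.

ΔS_universe = 2.18 J/K

For an ideal gas in free expansion Q = 0 and W = 0, so T is unchanged.
Entropy is a state function; using a reversible isothermal path, ΔS_gas = nR ln(V₂/V₁) = 0.257 × 8.314 × ln(96.4/34.7) = 2.18 J/K.
The insulated surroundings exchange no heat, so ΔS_surr = 0 and ΔS_universe = ΔS_gas.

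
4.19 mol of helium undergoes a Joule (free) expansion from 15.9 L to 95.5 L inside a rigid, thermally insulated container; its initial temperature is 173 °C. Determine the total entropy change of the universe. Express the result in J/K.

ΔS_universe = 62.5 J/K

No heat is exchanged and no work is done, so the ideal-gas temperature stays constant.
Entropy is a state function; using a reversible isothermal path, ΔS_gas = nR ln(V₂/V₁) = 4.19 × 8.314 × ln(95.5/15.9) = 62.5 J/K.
The insulated surroundings exchange no heat, so ΔS_surr = 0 and ΔS_universe = ΔS_gas.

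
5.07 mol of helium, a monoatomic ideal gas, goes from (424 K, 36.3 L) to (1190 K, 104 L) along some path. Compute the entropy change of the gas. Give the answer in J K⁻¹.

ΔS = 110 J/K

Entropy is a state function: ΔS = nC_V ln(T₂/T₁) + nR ln(V₂/V₁), with C_V = 3R/2 = 12.47 J mol⁻¹ K⁻¹ for a monoatomic ideal gas.
ΔS = 5.07 × [12.47 × ln(1190/424) + 8.314 × ln(104/36.3)] = 110 J/K.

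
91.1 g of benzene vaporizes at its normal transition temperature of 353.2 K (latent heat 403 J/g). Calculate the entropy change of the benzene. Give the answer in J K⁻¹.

ΔS = 104 J/K

Heat absorbed by the substance: Q = mL = 91.1 × 403 = 36713.3 J.
At constant T, ΔS = Q_rev/T = 36713.3 / 353.2 = 104 J/K.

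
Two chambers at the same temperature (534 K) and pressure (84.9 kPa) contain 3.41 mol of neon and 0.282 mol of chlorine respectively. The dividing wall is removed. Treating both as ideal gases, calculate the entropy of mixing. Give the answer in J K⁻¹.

Mole fractions: x_A = 3.41/3.69 = 0.924, x_B = 0.0764.
ΔS_mix = −R(n_A ln x_A + n_B ln x_B) = −8.314 × (3.41 ln 0.924 + 0.282 ln 0.0764) = 8.28 J/K.

ΔS_mix = 8.28 J/K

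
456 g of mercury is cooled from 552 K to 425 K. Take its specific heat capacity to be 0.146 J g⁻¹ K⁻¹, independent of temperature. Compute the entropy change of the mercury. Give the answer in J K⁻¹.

ΔS = -17.4 J/K

ΔS = ∫dQ_rev/T = m c ln(T₂/T₁) = 456 × 0.146 × ln(425/552) = -17.4 J/K.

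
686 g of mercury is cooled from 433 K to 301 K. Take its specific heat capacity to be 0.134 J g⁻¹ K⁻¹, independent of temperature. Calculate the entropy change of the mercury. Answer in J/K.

ΔS = ∫dQ_rev/T = m c ln(T₂/T₁) = 686 × 0.134 × ln(301/433) = -33.4 J/K.

ΔS = -33.4 J/K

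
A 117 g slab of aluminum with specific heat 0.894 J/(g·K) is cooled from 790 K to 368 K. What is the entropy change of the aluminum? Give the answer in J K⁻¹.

ΔS = ∫dQ_rev/T = m c ln(T₂/T₁) = 117 × 0.894 × ln(368/790) = -79.9 J/K.

ΔS = -79.9 J/K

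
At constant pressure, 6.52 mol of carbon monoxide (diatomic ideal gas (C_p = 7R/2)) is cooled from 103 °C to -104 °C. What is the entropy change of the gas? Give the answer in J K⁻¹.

In kelvin: T₁ = 376.15 K, T₂ = 169.15 K. At constant pressure, ΔS = nC_p ln(T₂/T₁) with C_p = 7R/2 = 29.1 J mol⁻¹ K⁻¹.
ΔS = 6.52 × 29.1 × ln(169.15/376.15) = -152 J/K.

ΔS = -152 J/K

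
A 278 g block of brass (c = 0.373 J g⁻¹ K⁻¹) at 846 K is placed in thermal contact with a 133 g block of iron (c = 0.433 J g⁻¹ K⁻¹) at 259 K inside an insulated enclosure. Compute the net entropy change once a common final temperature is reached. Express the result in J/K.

ΔS_total = 22.3 J/K

Energy balance: T_f = (m₁c₁T₁ + m₂c₂T₂)/(m₁c₁ + m₂c₂) = 636.4 K.
ΔS₁ = m₁c₁ ln(T_f/T₁) = 103.694 × ln(636.4/846) = -29.52 J/K.
ΔS₂ = m₂c₂ ln(T_f/T₂) = 57.589 × ln(636.4/259) = 51.77 J/K.
ΔS_total = -29.52 + 51.77 = 22.3 J/K.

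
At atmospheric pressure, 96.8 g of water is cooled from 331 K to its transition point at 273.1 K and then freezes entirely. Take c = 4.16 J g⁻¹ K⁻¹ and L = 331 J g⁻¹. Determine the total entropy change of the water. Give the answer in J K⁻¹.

Cooling step: ΔS₁ = m c ln(T_tr/T_i) = 96.8 × 4.16 × ln(273.1/331) = -77.43 J/K.
Phase change: ΔS₂ = −mL/T_tr = −96.8 × 331 / 273.1 = -117.3 J/K.
ΔS_total = (-77.43) + (-117.3) = -195 J/K.

ΔS = -195 J/K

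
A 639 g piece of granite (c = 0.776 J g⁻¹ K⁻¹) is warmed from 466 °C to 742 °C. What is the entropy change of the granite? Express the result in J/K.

In kelvin: T₁ = 739.15 K, T₂ = 1015.15 K. ΔS = ∫dQ_rev/T = m c ln(T₂/T₁) = 639 × 0.776 × ln(1015.15/739.15) = 157 J/K.

ΔS = 157 J/K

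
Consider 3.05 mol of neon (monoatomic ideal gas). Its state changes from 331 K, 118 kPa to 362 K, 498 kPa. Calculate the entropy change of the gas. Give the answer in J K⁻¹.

ΔS = nC_p ln(T₂/T₁) − nR ln(P₂/P₁), with C_p = 5R/2 = 20.79 J mol⁻¹ K⁻¹ for a monoatomic ideal gas.
ΔS = 3.05 × [20.79 × ln(362/331) − 8.314 × ln(498/118)] = -30.8 J/K.

ΔS = -30.8 J/K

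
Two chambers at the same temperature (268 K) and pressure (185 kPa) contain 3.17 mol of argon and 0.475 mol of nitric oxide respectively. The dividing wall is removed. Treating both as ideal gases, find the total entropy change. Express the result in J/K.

ΔS_mix = 11.7 J/K

Mole fractions: x_A = 3.17/3.65 = 0.87, x_B = 0.13.
ΔS_mix = −R(n_A ln x_A + n_B ln x_B) = −8.314 × (3.17 ln 0.87 + 0.475 ln 0.13) = 11.7 J/K.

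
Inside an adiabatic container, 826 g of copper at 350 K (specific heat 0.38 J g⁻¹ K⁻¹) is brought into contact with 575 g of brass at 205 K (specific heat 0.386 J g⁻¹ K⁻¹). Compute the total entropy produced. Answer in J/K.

Energy balance: T_f = (m₁c₁T₁ + m₂c₂T₂)/(m₁c₁ + m₂c₂) = 289.94 K.
ΔS₁ = m₁c₁ ln(T_f/T₁) = 313.88 × ln(289.94/350) = -59.09 J/K.
ΔS₂ = m₂c₂ ln(T_f/T₂) = 221.95 × ln(289.94/205) = 76.94 J/K.
ΔS_total = -59.09 + 76.94 = 17.8 J/K.

ΔS_total = 17.8 J/K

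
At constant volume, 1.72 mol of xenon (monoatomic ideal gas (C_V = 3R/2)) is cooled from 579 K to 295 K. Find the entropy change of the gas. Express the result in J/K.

ΔS = -14.5 J/K

At constant volume, ΔS = nC_V ln(T₂/T₁) with C_V = 3R/2 = 12.47 J mol⁻¹ K⁻¹.
ΔS = 1.72 × 12.47 × ln(295/579) = -14.5 J/K.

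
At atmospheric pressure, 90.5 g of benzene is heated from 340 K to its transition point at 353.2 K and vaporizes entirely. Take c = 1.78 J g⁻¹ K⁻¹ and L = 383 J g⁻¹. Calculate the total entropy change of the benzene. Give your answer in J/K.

ΔS = 104 J/K

Warming step: ΔS₁ = m c ln(T_tr/T_i) = 90.5 × 1.78 × ln(353.2/340) = 6.136 J/K.
Phase change: ΔS₂ = +mL/T_tr = 90.5 × 383 / 353.2 = 98.14 J/K.
ΔS_total = (6.136) + (98.14) = 104 J/K.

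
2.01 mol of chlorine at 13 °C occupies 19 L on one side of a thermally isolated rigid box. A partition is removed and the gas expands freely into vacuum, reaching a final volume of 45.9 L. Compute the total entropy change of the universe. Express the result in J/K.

For an ideal gas in free expansion Q = 0 and W = 0, so T is unchanged.
Entropy is a state function; using a reversible isothermal path, ΔS_gas = nR ln(V₂/V₁) = 2.01 × 8.314 × ln(45.9/19) = 14.7 J/K.
The insulated surroundings exchange no heat, so ΔS_surr = 0 and ΔS_universe = ΔS_gas.

ΔS_universe = 14.7 J/K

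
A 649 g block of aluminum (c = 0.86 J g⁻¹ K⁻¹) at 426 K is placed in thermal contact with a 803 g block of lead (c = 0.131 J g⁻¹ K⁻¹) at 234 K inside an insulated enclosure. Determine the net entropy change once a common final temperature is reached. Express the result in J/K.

Energy balance: T_f = (m₁c₁T₁ + m₂c₂T₂)/(m₁c₁ + m₂c₂) = 395.55 K.
ΔS₁ = m₁c₁ ln(T_f/T₁) = 558.14 × ln(395.55/426) = -41.39 J/K.
ΔS₂ = m₂c₂ ln(T_f/T₂) = 105.193 × ln(395.55/234) = 55.22 J/K.
ΔS_total = -41.39 + 55.22 = 13.8 J/K.

ΔS_total = 13.8 J/K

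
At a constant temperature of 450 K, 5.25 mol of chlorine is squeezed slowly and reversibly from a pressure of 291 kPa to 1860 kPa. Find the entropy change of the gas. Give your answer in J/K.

For an isothermal ideal gas ΔS_gas = nR ln(P₁/P₂) = 5.25 × 8.314 × ln(291/1860) = -81 J/K.

ΔS_gas = -81 J/K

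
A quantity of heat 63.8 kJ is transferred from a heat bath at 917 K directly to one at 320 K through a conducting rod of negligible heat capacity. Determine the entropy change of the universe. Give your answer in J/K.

ΔS_hot = −Q/T_H = −63800/917 = -69.57 J/K and ΔS_cold = +Q/T_C = 63800/320 = 199.4 J/K.
ΔS_total = -69.57 + 199.4 = 130 J/K, positive as the second law requires.

ΔS_total = 130 J/K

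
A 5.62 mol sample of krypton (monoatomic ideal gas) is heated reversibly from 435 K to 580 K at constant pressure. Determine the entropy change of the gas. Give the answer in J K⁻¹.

At constant pressure, ΔS = nC_p ln(T₂/T₁) with C_p = 5R/2 = 20.79 J mol⁻¹ K⁻¹.
ΔS = 5.62 × 20.79 × ln(580/435) = 33.6 J/K.

ΔS = 33.6 J/K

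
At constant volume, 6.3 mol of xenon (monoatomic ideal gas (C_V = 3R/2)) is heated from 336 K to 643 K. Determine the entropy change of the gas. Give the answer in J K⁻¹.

ΔS = 51 J/K

At constant volume, ΔS = nC_V ln(T₂/T₁) with C_V = 3R/2 = 12.47 J mol⁻¹ K⁻¹.
ΔS = 6.3 × 12.47 × ln(643/336) = 51 J/K.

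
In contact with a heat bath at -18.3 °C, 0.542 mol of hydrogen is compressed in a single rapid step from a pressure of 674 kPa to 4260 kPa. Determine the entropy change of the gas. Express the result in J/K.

Entropy is a state function, so ΔS_gas depends only on the end states.
For an isothermal ideal gas ΔS_gas = nR ln(P₁/P₂) = 0.542 × 8.314 × ln(674/4260) = -8.31 J/K.

ΔS_gas = -8.31 J/K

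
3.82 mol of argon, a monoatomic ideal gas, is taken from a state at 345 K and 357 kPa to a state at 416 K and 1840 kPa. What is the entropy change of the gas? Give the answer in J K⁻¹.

ΔS = nC_p ln(T₂/T₁) − nR ln(P₂/P₁), with C_p = 5R/2 = 20.79 J mol⁻¹ K⁻¹ for a monoatomic ideal gas.
ΔS = 3.82 × [20.79 × ln(416/345) − 8.314 × ln(1840/357)] = -37.2 J/K.

ΔS = -37.2 J/K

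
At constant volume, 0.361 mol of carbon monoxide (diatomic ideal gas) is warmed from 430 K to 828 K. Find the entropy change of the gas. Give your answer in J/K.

ΔS = 4.92 J/K

At constant volume, ΔS = nC_V ln(T₂/T₁) with C_V = 5R/2 = 20.79 J mol⁻¹ K⁻¹.
ΔS = 0.361 × 20.79 × ln(828/430) = 4.92 J/K.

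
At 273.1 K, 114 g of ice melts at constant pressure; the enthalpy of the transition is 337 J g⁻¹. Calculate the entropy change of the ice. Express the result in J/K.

ΔS = 141 J/K

Heat absorbed by the substance: Q = mL = 114 × 337 = 38418 J.
At constant T, ΔS = Q_rev/T = 38418 / 273.1 = 141 J/K.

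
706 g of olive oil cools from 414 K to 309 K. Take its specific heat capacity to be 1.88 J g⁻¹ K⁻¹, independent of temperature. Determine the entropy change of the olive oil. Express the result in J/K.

ΔS = ∫dQ_rev/T = m c ln(T₂/T₁) = 706 × 1.88 × ln(309/414) = -388 J/K.

ΔS = -388 J/K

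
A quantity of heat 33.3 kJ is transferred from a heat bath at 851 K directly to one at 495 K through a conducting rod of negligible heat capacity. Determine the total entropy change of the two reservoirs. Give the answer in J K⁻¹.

ΔS_total = 28.1 J/K

ΔS_hot = −Q/T_H = −33300/851 = -39.13 J/K and ΔS_cold = +Q/T_C = 33300/495 = 67.27 J/K.
ΔS_total = -39.13 + 67.27 = 28.1 J/K, positive as the second law requires.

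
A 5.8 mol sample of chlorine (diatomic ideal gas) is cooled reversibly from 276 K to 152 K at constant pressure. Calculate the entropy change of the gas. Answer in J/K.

At constant pressure, ΔS = nC_p ln(T₂/T₁) with C_p = 7R/2 = 29.1 J mol⁻¹ K⁻¹.
ΔS = 5.8 × 29.1 × ln(152/276) = -101 J/K.

ΔS = -101 J/K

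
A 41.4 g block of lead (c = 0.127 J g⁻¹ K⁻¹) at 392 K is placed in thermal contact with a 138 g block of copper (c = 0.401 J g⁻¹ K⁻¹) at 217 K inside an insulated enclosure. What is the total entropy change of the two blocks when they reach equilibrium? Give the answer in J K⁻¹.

ΔS_total = 0.989 J/K

Energy balance: T_f = (m₁c₁T₁ + m₂c₂T₂)/(m₁c₁ + m₂c₂) = 232.18 K.
ΔS₁ = m₁c₁ ln(T_f/T₁) = 5.2578 × ln(232.18/392) = -2.754 J/K.
ΔS₂ = m₂c₂ ln(T_f/T₂) = 55.338 × ln(232.18/217) = 3.743 J/K.
ΔS_total = -2.754 + 3.743 = 0.989 J/K.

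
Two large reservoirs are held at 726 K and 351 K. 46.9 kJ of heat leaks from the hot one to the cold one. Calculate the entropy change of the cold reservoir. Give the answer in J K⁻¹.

ΔS_cold = 134 J/K

The cold reservoir gains heat Q, so ΔS_cold = +Q/T_C = 46900/351 = 134 J/K.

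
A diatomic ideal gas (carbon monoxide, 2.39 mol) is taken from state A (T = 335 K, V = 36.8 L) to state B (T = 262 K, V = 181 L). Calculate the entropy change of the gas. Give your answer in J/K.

ΔS = 19.4 J/K

Entropy is a state function: ΔS = nC_V ln(T₂/T₁) + nR ln(V₂/V₁), with C_V = 5R/2 = 20.79 J mol⁻¹ K⁻¹ for a diatomic ideal gas.
ΔS = 2.39 × [20.79 × ln(262/335) + 8.314 × ln(181/36.8)] = 19.4 J/K.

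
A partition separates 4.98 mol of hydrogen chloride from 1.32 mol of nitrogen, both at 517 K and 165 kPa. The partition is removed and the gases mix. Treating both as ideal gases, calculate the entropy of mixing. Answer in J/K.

Mole fractions: x_A = 4.98/6.3 = 0.79, x_B = 0.21.
ΔS_mix = −R(n_A ln x_A + n_B ln x_B) = −8.314 × (4.98 ln 0.79 + 1.32 ln 0.21) = 26.9 J/K.

ΔS_mix = 26.9 J/K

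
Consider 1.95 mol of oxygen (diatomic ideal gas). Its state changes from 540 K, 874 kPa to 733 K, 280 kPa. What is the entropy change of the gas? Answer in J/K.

ΔS = 35.8 J/K

ΔS = nC_p ln(T₂/T₁) − nR ln(P₂/P₁), with C_p = 7R/2 = 29.1 J mol⁻¹ K⁻¹ for a diatomic ideal gas.
ΔS = 1.95 × [29.1 × ln(733/540) − 8.314 × ln(280/874)] = 35.8 J/K.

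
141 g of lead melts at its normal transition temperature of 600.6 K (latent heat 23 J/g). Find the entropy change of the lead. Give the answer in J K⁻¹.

ΔS = 5.4 J/K

Heat absorbed by the substance: Q = mL = 141 × 23 = 3243 J.
At constant T, ΔS = Q_rev/T = 3243 / 600.6 = 5.4 J/K.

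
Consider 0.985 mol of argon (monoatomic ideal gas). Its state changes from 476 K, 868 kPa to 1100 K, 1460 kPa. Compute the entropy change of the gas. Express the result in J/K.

ΔS = nC_p ln(T₂/T₁) − nR ln(P₂/P₁), with C_p = 5R/2 = 20.79 J mol⁻¹ K⁻¹ for a monoatomic ideal gas.
ΔS = 0.985 × [20.79 × ln(1100/476) − 8.314 × ln(1460/868)] = 12.9 J/K.

ΔS = 12.9 J/K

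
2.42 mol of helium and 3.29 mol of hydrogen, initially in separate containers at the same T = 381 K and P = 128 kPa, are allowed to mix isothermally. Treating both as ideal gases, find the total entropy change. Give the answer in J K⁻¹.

Mole fractions: x_A = 2.42/5.71 = 0.424, x_B = 0.576.
ΔS_mix = −R(n_A ln x_A + n_B ln x_B) = −8.314 × (2.42 ln 0.424 + 3.29 ln 0.576) = 32.4 J/K.

ΔS_mix = 32.4 J/K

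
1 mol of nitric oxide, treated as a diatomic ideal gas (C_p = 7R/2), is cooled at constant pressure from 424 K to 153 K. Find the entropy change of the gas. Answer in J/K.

At constant pressure, ΔS = nC_p ln(T₂/T₁) with C_p = 7R/2 = 29.1 J mol⁻¹ K⁻¹.
ΔS = 1 × 29.1 × ln(153/424) = -29.7 J/K.

ΔS = -29.7 J/K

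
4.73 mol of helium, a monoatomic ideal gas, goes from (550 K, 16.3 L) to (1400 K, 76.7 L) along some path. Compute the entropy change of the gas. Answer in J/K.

Entropy is a state function: ΔS = nC_V ln(T₂/T₁) + nR ln(V₂/V₁), with C_V = 3R/2 = 12.47 J mol⁻¹ K⁻¹ for a monoatomic ideal gas.
ΔS = 4.73 × [12.47 × ln(1400/550) + 8.314 × ln(76.7/16.3)] = 116 J/K.

ΔS = 116 J/K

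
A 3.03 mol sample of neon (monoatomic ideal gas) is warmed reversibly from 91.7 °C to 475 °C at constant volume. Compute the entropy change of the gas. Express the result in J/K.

In kelvin: T₁ = 364.85 K, T₂ = 748.15 K. At constant volume, ΔS = nC_V ln(T₂/T₁) with C_V = 3R/2 = 12.47 J mol⁻¹ K⁻¹.
ΔS = 3.03 × 12.47 × ln(748.15/364.85) = 27.1 J/K.

ΔS = 27.1 J/K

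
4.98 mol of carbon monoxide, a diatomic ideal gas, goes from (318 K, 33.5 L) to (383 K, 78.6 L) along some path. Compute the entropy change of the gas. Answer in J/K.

ΔS = 54.6 J/K

Entropy is a state function: ΔS = nC_V ln(T₂/T₁) + nR ln(V₂/V₁), with C_V = 5R/2 = 20.79 J mol⁻¹ K⁻¹ for a diatomic ideal gas.
ΔS = 4.98 × [20.79 × ln(383/318) + 8.314 × ln(78.6/33.5)] = 54.6 J/K.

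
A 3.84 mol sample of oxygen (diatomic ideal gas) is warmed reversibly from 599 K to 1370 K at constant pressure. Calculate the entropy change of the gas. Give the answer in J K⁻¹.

ΔS = 92.4 J/K

At constant pressure, ΔS = nC_p ln(T₂/T₁) with C_p = 7R/2 = 29.1 J mol⁻¹ K⁻¹.
ΔS = 3.84 × 29.1 × ln(1370/599) = 92.4 J/K.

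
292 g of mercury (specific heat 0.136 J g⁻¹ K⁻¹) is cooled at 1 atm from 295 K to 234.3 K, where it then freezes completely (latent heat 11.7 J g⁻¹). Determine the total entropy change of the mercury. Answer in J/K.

Cooling step: ΔS₁ = m c ln(T_tr/T_i) = 292 × 0.136 × ln(234.3/295) = -9.149 J/K.
Phase change: ΔS₂ = −mL/T_tr = −292 × 11.7 / 234.3 = -14.58 J/K.
ΔS_total = (-9.149) + (-14.58) = -23.7 J/K.

ΔS = -23.7 J/K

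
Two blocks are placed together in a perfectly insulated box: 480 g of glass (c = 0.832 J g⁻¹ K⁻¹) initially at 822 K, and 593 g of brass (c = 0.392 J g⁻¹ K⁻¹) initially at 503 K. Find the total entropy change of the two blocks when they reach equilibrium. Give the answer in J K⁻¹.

ΔS_total = 16.8 J/K

Energy balance: T_f = (m₁c₁T₁ + m₂c₂T₂)/(m₁c₁ + m₂c₂) = 704.63 K.
ΔS₁ = m₁c₁ ln(T_f/T₁) = 399.36 × ln(704.63/822) = -61.53 J/K.
ΔS₂ = m₂c₂ ln(T_f/T₂) = 232.456 × ln(704.63/503) = 78.36 J/K.
ΔS_total = -61.53 + 78.36 = 16.8 J/K.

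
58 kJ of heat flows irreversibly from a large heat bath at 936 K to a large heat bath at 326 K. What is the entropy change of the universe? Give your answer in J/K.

ΔS_hot = −Q/T_H = −58000/936 = -61.97 J/K and ΔS_cold = +Q/T_C = 58000/326 = 177.9 J/K.
ΔS_total = -61.97 + 177.9 = 116 J/K, positive as the second law requires.

ΔS_total = 116 J/K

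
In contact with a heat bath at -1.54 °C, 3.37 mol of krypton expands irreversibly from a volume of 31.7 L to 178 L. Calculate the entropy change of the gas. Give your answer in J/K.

Entropy is a state function, so ΔS_gas depends only on the end states.
For an isothermal ideal gas ΔS_gas = nR ln(V₂/V₁) = 3.37 × 8.314 × ln(178/31.7) = 48.3 J/K.

ΔS_gas = 48.3 J/K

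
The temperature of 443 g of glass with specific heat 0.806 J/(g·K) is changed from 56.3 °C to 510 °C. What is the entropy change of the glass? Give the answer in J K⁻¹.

ΔS = 309 J/K

In kelvin: T₁ = 329.45 K, T₂ = 783.15 K. ΔS = ∫dQ_rev/T = m c ln(T₂/T₁) = 443 × 0.806 × ln(783.15/329.45) = 309 J/K.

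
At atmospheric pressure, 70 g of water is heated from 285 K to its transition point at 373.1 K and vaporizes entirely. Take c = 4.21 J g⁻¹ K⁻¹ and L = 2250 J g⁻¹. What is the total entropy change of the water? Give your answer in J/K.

ΔS = 502 J/K

Warming step: ΔS₁ = m c ln(T_tr/T_i) = 70 × 4.21 × ln(373.1/285) = 79.38 J/K.
Phase change: ΔS₂ = +mL/T_tr = 70 × 2250 / 373.1 = 422.14 J/K.
ΔS_total = (79.38) + (422.14) = 502 J/K.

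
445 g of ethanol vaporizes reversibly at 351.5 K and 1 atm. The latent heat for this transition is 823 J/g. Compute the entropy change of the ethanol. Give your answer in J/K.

ΔS = 1040 J/K

Heat absorbed by the substance: Q = mL = 445 × 823 = 366235 J.
At constant T, ΔS = Q_rev/T = 366235 / 351.5 = 1040 J/K.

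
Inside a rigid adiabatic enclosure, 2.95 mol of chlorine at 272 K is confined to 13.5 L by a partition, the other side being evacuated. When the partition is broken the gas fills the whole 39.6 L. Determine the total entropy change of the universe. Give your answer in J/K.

ΔS_universe = 26.4 J/K

No heat is exchanged and no work is done, so the ideal-gas temperature stays constant.
Entropy is a state function; using a reversible isothermal path, ΔS_gas = nR ln(V₂/V₁) = 2.95 × 8.314 × ln(39.6/13.5) = 26.4 J/K.
The insulated surroundings exchange no heat, so ΔS_surr = 0 and ΔS_universe = ΔS_gas.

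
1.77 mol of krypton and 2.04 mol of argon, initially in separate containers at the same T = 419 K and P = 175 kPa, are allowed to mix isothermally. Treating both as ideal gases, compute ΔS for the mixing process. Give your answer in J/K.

Mole fractions: x_A = 1.77/3.81 = 0.465, x_B = 0.535.
ΔS_mix = −R(n_A ln x_A + n_B ln x_B) = −8.314 × (1.77 ln 0.465 + 2.04 ln 0.535) = 21.9 J/K.

ΔS_mix = 21.9 J/K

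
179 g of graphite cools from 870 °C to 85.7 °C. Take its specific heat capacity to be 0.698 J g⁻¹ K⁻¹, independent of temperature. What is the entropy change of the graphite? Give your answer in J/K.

In kelvin: T₁ = 1143.15 K, T₂ = 358.85 K. ΔS = ∫dQ_rev/T = m c ln(T₂/T₁) = 179 × 0.698 × ln(358.85/1143.15) = -145 J/K.

ΔS = -145 J/K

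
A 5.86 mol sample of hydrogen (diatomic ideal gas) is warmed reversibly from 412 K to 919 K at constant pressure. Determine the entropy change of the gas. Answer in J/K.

ΔS = 137 J/K

At constant pressure, ΔS = nC_p ln(T₂/T₁) with C_p = 7R/2 = 29.1 J mol⁻¹ K⁻¹.
ΔS = 5.86 × 29.1 × ln(919/412) = 137 J/K.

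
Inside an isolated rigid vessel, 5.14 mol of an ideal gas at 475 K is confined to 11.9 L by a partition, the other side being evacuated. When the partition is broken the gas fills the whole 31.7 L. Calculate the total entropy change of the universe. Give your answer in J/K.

ΔS_universe = 41.9 J/K

No heat is exchanged and no work is done, so the ideal-gas temperature stays constant.
Entropy is a state function; using a reversible isothermal path, ΔS_gas = nR ln(V₂/V₁) = 5.14 × 8.314 × ln(31.7/11.9) = 41.9 J/K.
The insulated surroundings exchange no heat, so ΔS_surr = 0 and ΔS_universe = ΔS_gas.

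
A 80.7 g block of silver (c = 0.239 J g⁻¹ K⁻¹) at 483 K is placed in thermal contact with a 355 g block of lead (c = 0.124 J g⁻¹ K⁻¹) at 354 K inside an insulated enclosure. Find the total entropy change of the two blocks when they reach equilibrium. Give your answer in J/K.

ΔS_total = 0.672 J/K

Energy balance: T_f = (m₁c₁T₁ + m₂c₂T₂)/(m₁c₁ + m₂c₂) = 393.3 K.
ΔS₁ = m₁c₁ ln(T_f/T₁) = 19.2873 × ln(393.3/483) = -3.962 J/K.
ΔS₂ = m₂c₂ ln(T_f/T₂) = 44.02 × ln(393.3/354) = 4.634 J/K.
ΔS_total = -3.962 + 4.634 = 0.672 J/K.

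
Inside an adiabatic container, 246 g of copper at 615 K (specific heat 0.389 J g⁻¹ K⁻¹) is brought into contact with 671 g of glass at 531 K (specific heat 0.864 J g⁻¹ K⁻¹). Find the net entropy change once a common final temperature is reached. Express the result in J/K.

ΔS_total = 0.917 J/K

Energy balance: T_f = (m₁c₁T₁ + m₂c₂T₂)/(m₁c₁ + m₂c₂) = 542.9 K.
ΔS₁ = m₁c₁ ln(T_f/T₁) = 95.694 × ln(542.9/615) = -11.933 J/K.
ΔS₂ = m₂c₂ ln(T_f/T₂) = 579.744 × ln(542.9/531) = 12.85 J/K.
ΔS_total = -11.933 + 12.85 = 0.917 J/K.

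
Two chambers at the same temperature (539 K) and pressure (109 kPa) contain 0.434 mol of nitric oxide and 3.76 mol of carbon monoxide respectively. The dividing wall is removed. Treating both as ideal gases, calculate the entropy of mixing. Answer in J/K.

ΔS_mix = 11.6 J/K

Mole fractions: x_A = 0.434/4.19 = 0.103, x_B = 0.897.
ΔS_mix = −R(n_A ln x_A + n_B ln x_B) = −8.314 × (0.434 ln 0.103 + 3.76 ln 0.897) = 11.6 J/K.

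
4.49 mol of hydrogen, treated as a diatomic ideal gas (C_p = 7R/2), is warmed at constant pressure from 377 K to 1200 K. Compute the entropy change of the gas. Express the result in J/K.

At constant pressure, ΔS = nC_p ln(T₂/T₁) with C_p = 7R/2 = 29.1 J mol⁻¹ K⁻¹.
ΔS = 4.49 × 29.1 × ln(1200/377) = 151 J/K.

ΔS = 151 J/K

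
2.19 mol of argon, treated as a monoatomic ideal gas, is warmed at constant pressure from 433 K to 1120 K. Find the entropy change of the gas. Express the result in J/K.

At constant pressure, ΔS = nC_p ln(T₂/T₁) with C_p = 5R/2 = 20.79 J mol⁻¹ K⁻¹.
ΔS = 2.19 × 20.79 × ln(1120/433) = 43.3 J/K.

ΔS = 43.3 J/K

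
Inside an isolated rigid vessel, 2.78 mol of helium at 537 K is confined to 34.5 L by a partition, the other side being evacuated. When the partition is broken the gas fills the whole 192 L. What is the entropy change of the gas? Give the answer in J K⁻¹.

For an ideal gas in free expansion Q = 0 and W = 0, so T is unchanged.
Entropy is a state function; using a reversible isothermal path, ΔS_gas = nR ln(V₂/V₁) = 2.78 × 8.314 × ln(192/34.5) = 39.7 J/K.

ΔS_gas = 39.7 J/K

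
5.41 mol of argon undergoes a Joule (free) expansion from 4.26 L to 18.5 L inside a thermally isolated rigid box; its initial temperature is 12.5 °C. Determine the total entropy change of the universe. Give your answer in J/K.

ΔS_universe = 66.1 J/K

No heat is exchanged and no work is done, so the ideal-gas temperature stays constant.
Entropy is a state function; using a reversible isothermal path, ΔS_gas = nR ln(V₂/V₁) = 5.41 × 8.314 × ln(18.5/4.26) = 66.1 J/K.
The insulated surroundings exchange no heat, so ΔS_surr = 0 and ΔS_universe = ΔS_gas.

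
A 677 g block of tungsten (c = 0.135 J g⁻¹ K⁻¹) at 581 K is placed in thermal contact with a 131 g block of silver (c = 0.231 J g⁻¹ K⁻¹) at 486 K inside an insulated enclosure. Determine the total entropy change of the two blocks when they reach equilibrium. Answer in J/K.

ΔS_total = 0.351 J/K

Energy balance: T_f = (m₁c₁T₁ + m₂c₂T₂)/(m₁c₁ + m₂c₂) = 557.37 K.
ΔS₁ = m₁c₁ ln(T_f/T₁) = 91.395 × ln(557.37/581) = -3.795 J/K.
ΔS₂ = m₂c₂ ln(T_f/T₂) = 30.261 × ln(557.37/486) = 4.146 J/K.
ΔS_total = -3.795 + 4.146 = 0.351 J/K.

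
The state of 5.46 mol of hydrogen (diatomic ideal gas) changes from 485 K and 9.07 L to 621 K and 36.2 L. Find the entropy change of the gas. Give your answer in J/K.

Entropy is a state function: ΔS = nC_V ln(T₂/T₁) + nR ln(V₂/V₁), with C_V = 5R/2 = 20.79 J mol⁻¹ K⁻¹ for a diatomic ideal gas.
ΔS = 5.46 × [20.79 × ln(621/485) + 8.314 × ln(36.2/9.07)] = 90.9 J/K.

ΔS = 90.9 J/K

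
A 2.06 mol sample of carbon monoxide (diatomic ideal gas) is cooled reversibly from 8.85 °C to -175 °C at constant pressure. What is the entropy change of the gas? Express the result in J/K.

ΔS = -63.3 J/K

In kelvin: T₁ = 282 K, T₂ = 98.15 K. At constant pressure, ΔS = nC_p ln(T₂/T₁) with C_p = 7R/2 = 29.1 J mol⁻¹ K⁻¹.
ΔS = 2.06 × 29.1 × ln(98.15/282) = -63.3 J/K.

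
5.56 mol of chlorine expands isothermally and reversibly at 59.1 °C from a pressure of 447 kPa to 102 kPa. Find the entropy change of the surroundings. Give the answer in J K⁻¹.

For an isothermal ideal gas ΔS_gas = nR ln(P₁/P₂) = 5.56 × 8.314 × ln(447/102) = 68.3 J/K.
The process is reversible, so ΔS_surr = −ΔS_gas = -68.3 J/K and ΔS_universe = 0.

ΔS_surr = -68.3 J/K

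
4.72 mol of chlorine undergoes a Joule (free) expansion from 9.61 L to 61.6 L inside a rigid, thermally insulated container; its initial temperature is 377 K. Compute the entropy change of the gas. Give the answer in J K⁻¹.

No heat is exchanged and no work is done, so the ideal-gas temperature stays constant.
Entropy is a state function; using a reversible isothermal path, ΔS_gas = nR ln(V₂/V₁) = 4.72 × 8.314 × ln(61.6/9.61) = 72.9 J/K.

ΔS_gas = 72.9 J/K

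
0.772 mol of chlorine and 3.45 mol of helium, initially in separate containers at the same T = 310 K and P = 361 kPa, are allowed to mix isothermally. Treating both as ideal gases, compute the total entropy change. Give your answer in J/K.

ΔS_mix = 16.7 J/K

Mole fractions: x_A = 0.772/4.22 = 0.183, x_B = 0.817.
ΔS_mix = −R(n_A ln x_A + n_B ln x_B) = −8.314 × (0.772 ln 0.183 + 3.45 ln 0.817) = 16.7 J/K.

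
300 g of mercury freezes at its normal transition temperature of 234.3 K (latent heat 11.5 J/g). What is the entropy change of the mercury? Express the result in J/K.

ΔS = -14.7 J/K

Heat released by the substance: Q = −mL = −300 × 11.5 = −3450 J.
At constant T, ΔS = Q_rev/T = −3450 / 234.3 = -14.7 J/K.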